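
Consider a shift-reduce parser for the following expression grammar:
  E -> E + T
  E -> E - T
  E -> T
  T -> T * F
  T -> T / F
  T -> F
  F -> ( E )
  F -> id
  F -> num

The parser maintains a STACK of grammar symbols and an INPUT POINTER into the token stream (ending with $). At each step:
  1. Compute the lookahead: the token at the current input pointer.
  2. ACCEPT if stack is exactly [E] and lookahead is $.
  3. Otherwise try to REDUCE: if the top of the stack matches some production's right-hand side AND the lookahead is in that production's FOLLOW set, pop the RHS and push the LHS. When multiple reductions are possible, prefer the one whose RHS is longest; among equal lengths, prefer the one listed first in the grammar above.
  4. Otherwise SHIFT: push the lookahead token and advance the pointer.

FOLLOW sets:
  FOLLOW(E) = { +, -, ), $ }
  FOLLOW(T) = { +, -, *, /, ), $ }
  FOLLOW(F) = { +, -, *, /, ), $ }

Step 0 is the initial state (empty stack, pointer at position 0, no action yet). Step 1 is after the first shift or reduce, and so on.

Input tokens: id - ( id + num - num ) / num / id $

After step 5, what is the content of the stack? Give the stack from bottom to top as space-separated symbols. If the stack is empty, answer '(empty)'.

Step 1: shift id. Stack=[id] ptr=1 lookahead=- remaining=[- ( id + num - num ) / num / id $]
Step 2: reduce F->id. Stack=[F] ptr=1 lookahead=- remaining=[- ( id + num - num ) / num / id $]
Step 3: reduce T->F. Stack=[T] ptr=1 lookahead=- remaining=[- ( id + num - num ) / num / id $]
Step 4: reduce E->T. Stack=[E] ptr=1 lookahead=- remaining=[- ( id + num - num ) / num / id $]
Step 5: shift -. Stack=[E -] ptr=2 lookahead=( remaining=[( id + num - num ) / num / id $]

Answer: E -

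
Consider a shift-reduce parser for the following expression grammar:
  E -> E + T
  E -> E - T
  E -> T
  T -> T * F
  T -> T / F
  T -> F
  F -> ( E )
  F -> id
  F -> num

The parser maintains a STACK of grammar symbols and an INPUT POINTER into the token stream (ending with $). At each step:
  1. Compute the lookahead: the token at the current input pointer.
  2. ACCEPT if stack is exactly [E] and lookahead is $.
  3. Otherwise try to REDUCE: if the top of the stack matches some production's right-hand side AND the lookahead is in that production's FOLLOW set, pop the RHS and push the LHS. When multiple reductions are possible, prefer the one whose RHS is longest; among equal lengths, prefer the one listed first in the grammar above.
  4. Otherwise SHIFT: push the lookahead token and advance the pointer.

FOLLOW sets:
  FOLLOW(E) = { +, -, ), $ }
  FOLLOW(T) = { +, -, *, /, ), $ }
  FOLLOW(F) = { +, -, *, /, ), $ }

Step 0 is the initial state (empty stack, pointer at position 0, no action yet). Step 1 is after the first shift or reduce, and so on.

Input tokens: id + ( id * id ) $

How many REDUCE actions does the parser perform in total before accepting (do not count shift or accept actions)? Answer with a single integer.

Answer: 11

Derivation:
Step 1: shift id. Stack=[id] ptr=1 lookahead=+ remaining=[+ ( id * id ) $]
Step 2: reduce F->id. Stack=[F] ptr=1 lookahead=+ remaining=[+ ( id * id ) $]
Step 3: reduce T->F. Stack=[T] ptr=1 lookahead=+ remaining=[+ ( id * id ) $]
Step 4: reduce E->T. Stack=[E] ptr=1 lookahead=+ remaining=[+ ( id * id ) $]
Step 5: shift +. Stack=[E +] ptr=2 lookahead=( remaining=[( id * id ) $]
Step 6: shift (. Stack=[E + (] ptr=3 lookahead=id remaining=[id * id ) $]
Step 7: shift id. Stack=[E + ( id] ptr=4 lookahead=* remaining=[* id ) $]
Step 8: reduce F->id. Stack=[E + ( F] ptr=4 lookahead=* remaining=[* id ) $]
Step 9: reduce T->F. Stack=[E + ( T] ptr=4 lookahead=* remaining=[* id ) $]
Step 10: shift *. Stack=[E + ( T *] ptr=5 lookahead=id remaining=[id ) $]
Step 11: shift id. Stack=[E + ( T * id] ptr=6 lookahead=) remaining=[) $]
Step 12: reduce F->id. Stack=[E + ( T * F] ptr=6 lookahead=) remaining=[) $]
Step 13: reduce T->T * F. Stack=[E + ( T] ptr=6 lookahead=) remaining=[) $]
Step 14: reduce E->T. Stack=[E + ( E] ptr=6 lookahead=) remaining=[) $]
Step 15: shift ). Stack=[E + ( E )] ptr=7 lookahead=$ remaining=[$]
Step 16: reduce F->( E ). Stack=[E + F] ptr=7 lookahead=$ remaining=[$]
Step 17: reduce T->F. Stack=[E + T] ptr=7 lookahead=$ remaining=[$]
Step 18: reduce E->E + T. Stack=[E] ptr=7 lookahead=$ remaining=[$]
Step 19: accept. Stack=[E] ptr=7 lookahead=$ remaining=[$]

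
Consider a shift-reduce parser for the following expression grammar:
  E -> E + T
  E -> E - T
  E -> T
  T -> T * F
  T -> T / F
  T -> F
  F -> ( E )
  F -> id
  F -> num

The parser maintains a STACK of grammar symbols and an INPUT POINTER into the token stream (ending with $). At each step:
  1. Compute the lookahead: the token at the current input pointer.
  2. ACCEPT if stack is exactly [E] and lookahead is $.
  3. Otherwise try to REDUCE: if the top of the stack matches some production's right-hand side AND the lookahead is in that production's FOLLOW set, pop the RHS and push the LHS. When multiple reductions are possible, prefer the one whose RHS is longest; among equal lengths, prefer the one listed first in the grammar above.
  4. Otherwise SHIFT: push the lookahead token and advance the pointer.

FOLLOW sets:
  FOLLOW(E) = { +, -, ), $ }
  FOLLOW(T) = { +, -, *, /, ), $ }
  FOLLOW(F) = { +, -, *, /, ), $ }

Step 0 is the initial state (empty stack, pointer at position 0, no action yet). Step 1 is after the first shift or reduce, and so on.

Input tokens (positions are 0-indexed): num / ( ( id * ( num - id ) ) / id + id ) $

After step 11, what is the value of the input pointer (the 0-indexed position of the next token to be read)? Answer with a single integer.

Answer: 7

Derivation:
Step 1: shift num. Stack=[num] ptr=1 lookahead=/ remaining=[/ ( ( id * ( num - id ) ) / id + id ) $]
Step 2: reduce F->num. Stack=[F] ptr=1 lookahead=/ remaining=[/ ( ( id * ( num - id ) ) / id + id ) $]
Step 3: reduce T->F. Stack=[T] ptr=1 lookahead=/ remaining=[/ ( ( id * ( num - id ) ) / id + id ) $]
Step 4: shift /. Stack=[T /] ptr=2 lookahead=( remaining=[( ( id * ( num - id ) ) / id + id ) $]
Step 5: shift (. Stack=[T / (] ptr=3 lookahead=( remaining=[( id * ( num - id ) ) / id + id ) $]
Step 6: shift (. Stack=[T / ( (] ptr=4 lookahead=id remaining=[id * ( num - id ) ) / id + id ) $]
Step 7: shift id. Stack=[T / ( ( id] ptr=5 lookahead=* remaining=[* ( num - id ) ) / id + id ) $]
Step 8: reduce F->id. Stack=[T / ( ( F] ptr=5 lookahead=* remaining=[* ( num - id ) ) / id + id ) $]
Step 9: reduce T->F. Stack=[T / ( ( T] ptr=5 lookahead=* remaining=[* ( num - id ) ) / id + id ) $]
Step 10: shift *. Stack=[T / ( ( T *] ptr=6 lookahead=( remaining=[( num - id ) ) / id + id ) $]
Step 11: shift (. Stack=[T / ( ( T * (] ptr=7 lookahead=num remaining=[num - id ) ) / id + id ) $]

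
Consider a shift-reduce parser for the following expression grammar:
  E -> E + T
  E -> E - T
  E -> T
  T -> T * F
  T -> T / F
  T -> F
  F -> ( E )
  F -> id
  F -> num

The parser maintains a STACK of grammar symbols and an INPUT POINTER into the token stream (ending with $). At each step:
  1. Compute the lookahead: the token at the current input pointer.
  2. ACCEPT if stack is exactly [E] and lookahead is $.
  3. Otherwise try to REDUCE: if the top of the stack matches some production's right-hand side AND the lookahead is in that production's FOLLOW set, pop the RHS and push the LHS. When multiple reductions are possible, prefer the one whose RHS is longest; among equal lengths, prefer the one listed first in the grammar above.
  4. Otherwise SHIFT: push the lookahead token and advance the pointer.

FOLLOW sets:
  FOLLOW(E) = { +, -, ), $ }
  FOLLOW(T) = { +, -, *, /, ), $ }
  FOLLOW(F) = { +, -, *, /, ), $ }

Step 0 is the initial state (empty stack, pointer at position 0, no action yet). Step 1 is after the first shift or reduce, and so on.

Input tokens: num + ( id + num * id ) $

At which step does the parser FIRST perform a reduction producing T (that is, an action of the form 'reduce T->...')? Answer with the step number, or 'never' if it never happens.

Step 1: shift num. Stack=[num] ptr=1 lookahead=+ remaining=[+ ( id + num * id ) $]
Step 2: reduce F->num. Stack=[F] ptr=1 lookahead=+ remaining=[+ ( id + num * id ) $]
Step 3: reduce T->F. Stack=[T] ptr=1 lookahead=+ remaining=[+ ( id + num * id ) $]

Answer: 3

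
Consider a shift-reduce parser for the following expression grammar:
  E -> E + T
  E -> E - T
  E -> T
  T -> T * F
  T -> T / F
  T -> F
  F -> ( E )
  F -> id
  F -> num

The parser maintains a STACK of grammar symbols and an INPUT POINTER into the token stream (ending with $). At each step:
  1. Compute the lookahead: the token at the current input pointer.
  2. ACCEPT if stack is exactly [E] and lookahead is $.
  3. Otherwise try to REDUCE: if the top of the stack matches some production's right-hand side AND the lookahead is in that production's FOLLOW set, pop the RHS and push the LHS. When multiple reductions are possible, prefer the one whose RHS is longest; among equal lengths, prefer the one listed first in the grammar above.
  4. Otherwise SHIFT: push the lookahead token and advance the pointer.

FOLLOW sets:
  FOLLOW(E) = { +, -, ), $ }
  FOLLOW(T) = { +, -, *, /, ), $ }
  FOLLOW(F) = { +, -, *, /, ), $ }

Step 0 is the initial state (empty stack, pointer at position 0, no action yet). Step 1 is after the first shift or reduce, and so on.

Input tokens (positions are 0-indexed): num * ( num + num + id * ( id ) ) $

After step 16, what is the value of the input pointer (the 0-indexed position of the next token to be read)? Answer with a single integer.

Step 1: shift num. Stack=[num] ptr=1 lookahead=* remaining=[* ( num + num + id * ( id ) ) $]
Step 2: reduce F->num. Stack=[F] ptr=1 lookahead=* remaining=[* ( num + num + id * ( id ) ) $]
Step 3: reduce T->F. Stack=[T] ptr=1 lookahead=* remaining=[* ( num + num + id * ( id ) ) $]
Step 4: shift *. Stack=[T *] ptr=2 lookahead=( remaining=[( num + num + id * ( id ) ) $]
Step 5: shift (. Stack=[T * (] ptr=3 lookahead=num remaining=[num + num + id * ( id ) ) $]
Step 6: shift num. Stack=[T * ( num] ptr=4 lookahead=+ remaining=[+ num + id * ( id ) ) $]
Step 7: reduce F->num. Stack=[T * ( F] ptr=4 lookahead=+ remaining=[+ num + id * ( id ) ) $]
Step 8: reduce T->F. Stack=[T * ( T] ptr=4 lookahead=+ remaining=[+ num + id * ( id ) ) $]
Step 9: reduce E->T. Stack=[T * ( E] ptr=4 lookahead=+ remaining=[+ num + id * ( id ) ) $]
Step 10: shift +. Stack=[T * ( E +] ptr=5 lookahead=num remaining=[num + id * ( id ) ) $]
Step 11: shift num. Stack=[T * ( E + num] ptr=6 lookahead=+ remaining=[+ id * ( id ) ) $]
Step 12: reduce F->num. Stack=[T * ( E + F] ptr=6 lookahead=+ remaining=[+ id * ( id ) ) $]
Step 13: reduce T->F. Stack=[T * ( E + T] ptr=6 lookahead=+ remaining=[+ id * ( id ) ) $]
Step 14: reduce E->E + T. Stack=[T * ( E] ptr=6 lookahead=+ remaining=[+ id * ( id ) ) $]
Step 15: shift +. Stack=[T * ( E +] ptr=7 lookahead=id remaining=[id * ( id ) ) $]
Step 16: shift id. Stack=[T * ( E + id] ptr=8 lookahead=* remaining=[* ( id ) ) $]

Answer: 8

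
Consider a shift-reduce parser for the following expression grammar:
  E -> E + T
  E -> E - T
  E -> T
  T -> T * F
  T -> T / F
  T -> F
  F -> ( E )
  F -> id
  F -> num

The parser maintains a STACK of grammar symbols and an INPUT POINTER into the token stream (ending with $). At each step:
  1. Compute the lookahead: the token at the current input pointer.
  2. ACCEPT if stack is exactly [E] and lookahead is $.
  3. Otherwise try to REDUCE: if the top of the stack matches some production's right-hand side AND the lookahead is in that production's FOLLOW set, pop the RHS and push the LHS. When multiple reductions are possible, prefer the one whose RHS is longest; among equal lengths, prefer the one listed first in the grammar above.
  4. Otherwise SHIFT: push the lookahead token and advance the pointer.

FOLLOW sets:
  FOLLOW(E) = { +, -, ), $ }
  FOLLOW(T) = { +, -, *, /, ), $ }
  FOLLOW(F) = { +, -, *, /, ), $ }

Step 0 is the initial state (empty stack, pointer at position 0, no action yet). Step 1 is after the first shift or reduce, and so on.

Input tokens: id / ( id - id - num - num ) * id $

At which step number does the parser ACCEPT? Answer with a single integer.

Answer: 33

Derivation:
Step 1: shift id. Stack=[id] ptr=1 lookahead=/ remaining=[/ ( id - id - num - num ) * id $]
Step 2: reduce F->id. Stack=[F] ptr=1 lookahead=/ remaining=[/ ( id - id - num - num ) * id $]
Step 3: reduce T->F. Stack=[T] ptr=1 lookahead=/ remaining=[/ ( id - id - num - num ) * id $]
Step 4: shift /. Stack=[T /] ptr=2 lookahead=( remaining=[( id - id - num - num ) * id $]
Step 5: shift (. Stack=[T / (] ptr=3 lookahead=id remaining=[id - id - num - num ) * id $]
Step 6: shift id. Stack=[T / ( id] ptr=4 lookahead=- remaining=[- id - num - num ) * id $]
Step 7: reduce F->id. Stack=[T / ( F] ptr=4 lookahead=- remaining=[- id - num - num ) * id $]
Step 8: reduce T->F. Stack=[T / ( T] ptr=4 lookahead=- remaining=[- id - num - num ) * id $]
Step 9: reduce E->T. Stack=[T / ( E] ptr=4 lookahead=- remaining=[- id - num - num ) * id $]
Step 10: shift -. Stack=[T / ( E -] ptr=5 lookahead=id remaining=[id - num - num ) * id $]
Step 11: shift id. Stack=[T / ( E - id] ptr=6 lookahead=- remaining=[- num - num ) * id $]
Step 12: reduce F->id. Stack=[T / ( E - F] ptr=6 lookahead=- remaining=[- num - num ) * id $]
Step 13: reduce T->F. Stack=[T / ( E - T] ptr=6 lookahead=- remaining=[- num - num ) * id $]
Step 14: reduce E->E - T. Stack=[T / ( E] ptr=6 lookahead=- remaining=[- num - num ) * id $]
Step 15: shift -. Stack=[T / ( E -] ptr=7 lookahead=num remaining=[num - num ) * id $]
Step 16: shift num. Stack=[T / ( E - num] ptr=8 lookahead=- remaining=[- num ) * id $]
Step 17: reduce F->num. Stack=[T / ( E - F] ptr=8 lookahead=- remaining=[- num ) * id $]
Step 18: reduce T->F. Stack=[T / ( E - T] ptr=8 lookahead=- remaining=[- num ) * id $]
Step 19: reduce E->E - T. Stack=[T / ( E] ptr=8 lookahead=- remaining=[- num ) * id $]
Step 20: shift -. Stack=[T / ( E -] ptr=9 lookahead=num remaining=[num ) * id $]
Step 21: shift num. Stack=[T / ( E - num] ptr=10 lookahead=) remaining=[) * id $]
Step 22: reduce F->num. Stack=[T / ( E - F] ptr=10 lookahead=) remaining=[) * id $]
Step 23: reduce T->F. Stack=[T / ( E - T] ptr=10 lookahead=) remaining=[) * id $]
Step 24: reduce E->E - T. Stack=[T / ( E] ptr=10 lookahead=) remaining=[) * id $]
Step 25: shift ). Stack=[T / ( E )] ptr=11 lookahead=* remaining=[* id $]
Step 26: reduce F->( E ). Stack=[T / F] ptr=11 lookahead=* remaining=[* id $]
Step 27: reduce T->T / F. Stack=[T] ptr=11 lookahead=* remaining=[* id $]
Step 28: shift *. Stack=[T *] ptr=12 lookahead=id remaining=[id $]
Step 29: shift id. Stack=[T * id] ptr=13 lookahead=$ remaining=[$]
Step 30: reduce F->id. Stack=[T * F] ptr=13 lookahead=$ remaining=[$]
Step 31: reduce T->T * F. Stack=[T] ptr=13 lookahead=$ remaining=[$]
Step 32: reduce E->T. Stack=[E] ptr=13 lookahead=$ remaining=[$]
Step 33: accept. Stack=[E] ptr=13 lookahead=$ remaining=[$]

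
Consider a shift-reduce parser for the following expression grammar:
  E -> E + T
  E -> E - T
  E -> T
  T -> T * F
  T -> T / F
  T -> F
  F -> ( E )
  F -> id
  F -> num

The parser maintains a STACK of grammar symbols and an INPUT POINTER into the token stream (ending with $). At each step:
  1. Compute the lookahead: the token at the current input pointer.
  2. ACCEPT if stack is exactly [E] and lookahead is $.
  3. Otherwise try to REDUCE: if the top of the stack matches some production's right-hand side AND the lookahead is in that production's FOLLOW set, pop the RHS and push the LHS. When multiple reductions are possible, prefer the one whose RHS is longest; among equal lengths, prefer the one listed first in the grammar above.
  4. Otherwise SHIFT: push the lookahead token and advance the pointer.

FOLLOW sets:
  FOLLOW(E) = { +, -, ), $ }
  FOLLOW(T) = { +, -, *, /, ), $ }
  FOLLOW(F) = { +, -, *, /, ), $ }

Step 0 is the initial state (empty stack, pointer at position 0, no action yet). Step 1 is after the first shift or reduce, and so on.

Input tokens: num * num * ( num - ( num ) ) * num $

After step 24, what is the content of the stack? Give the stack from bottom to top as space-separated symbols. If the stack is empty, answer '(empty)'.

Answer: T * ( E )

Derivation:
Step 1: shift num. Stack=[num] ptr=1 lookahead=* remaining=[* num * ( num - ( num ) ) * num $]
Step 2: reduce F->num. Stack=[F] ptr=1 lookahead=* remaining=[* num * ( num - ( num ) ) * num $]
Step 3: reduce T->F. Stack=[T] ptr=1 lookahead=* remaining=[* num * ( num - ( num ) ) * num $]
Step 4: shift *. Stack=[T *] ptr=2 lookahead=num remaining=[num * ( num - ( num ) ) * num $]
Step 5: shift num. Stack=[T * num] ptr=3 lookahead=* remaining=[* ( num - ( num ) ) * num $]
Step 6: reduce F->num. Stack=[T * F] ptr=3 lookahead=* remaining=[* ( num - ( num ) ) * num $]
Step 7: reduce T->T * F. Stack=[T] ptr=3 lookahead=* remaining=[* ( num - ( num ) ) * num $]
Step 8: shift *. Stack=[T *] ptr=4 lookahead=( remaining=[( num - ( num ) ) * num $]
Step 9: shift (. Stack=[T * (] ptr=5 lookahead=num remaining=[num - ( num ) ) * num $]
Step 10: shift num. Stack=[T * ( num] ptr=6 lookahead=- remaining=[- ( num ) ) * num $]
Step 11: reduce F->num. Stack=[T * ( F] ptr=6 lookahead=- remaining=[- ( num ) ) * num $]
Step 12: reduce T->F. Stack=[T * ( T] ptr=6 lookahead=- remaining=[- ( num ) ) * num $]
Step 13: reduce E->T. Stack=[T * ( E] ptr=6 lookahead=- remaining=[- ( num ) ) * num $]
Step 14: shift -. Stack=[T * ( E -] ptr=7 lookahead=( remaining=[( num ) ) * num $]
Step 15: shift (. Stack=[T * ( E - (] ptr=8 lookahead=num remaining=[num ) ) * num $]
Step 16: shift num. Stack=[T * ( E - ( num] ptr=9 lookahead=) remaining=[) ) * num $]
Step 17: reduce F->num. Stack=[T * ( E - ( F] ptr=9 lookahead=) remaining=[) ) * num $]
Step 18: reduce T->F. Stack=[T * ( E - ( T] ptr=9 lookahead=) remaining=[) ) * num $]
Step 19: reduce E->T. Stack=[T * ( E - ( E] ptr=9 lookahead=) remaining=[) ) * num $]
Step 20: shift ). Stack=[T * ( E - ( E )] ptr=10 lookahead=) remaining=[) * num $]
Step 21: reduce F->( E ). Stack=[T * ( E - F] ptr=10 lookahead=) remaining=[) * num $]
Step 22: reduce T->F. Stack=[T * ( E - T] ptr=10 lookahead=) remaining=[) * num $]
Step 23: reduce E->E - T. Stack=[T * ( E] ptr=10 lookahead=) remaining=[) * num $]
Step 24: shift ). Stack=[T * ( E )] ptr=11 lookahead=* remaining=[* num $]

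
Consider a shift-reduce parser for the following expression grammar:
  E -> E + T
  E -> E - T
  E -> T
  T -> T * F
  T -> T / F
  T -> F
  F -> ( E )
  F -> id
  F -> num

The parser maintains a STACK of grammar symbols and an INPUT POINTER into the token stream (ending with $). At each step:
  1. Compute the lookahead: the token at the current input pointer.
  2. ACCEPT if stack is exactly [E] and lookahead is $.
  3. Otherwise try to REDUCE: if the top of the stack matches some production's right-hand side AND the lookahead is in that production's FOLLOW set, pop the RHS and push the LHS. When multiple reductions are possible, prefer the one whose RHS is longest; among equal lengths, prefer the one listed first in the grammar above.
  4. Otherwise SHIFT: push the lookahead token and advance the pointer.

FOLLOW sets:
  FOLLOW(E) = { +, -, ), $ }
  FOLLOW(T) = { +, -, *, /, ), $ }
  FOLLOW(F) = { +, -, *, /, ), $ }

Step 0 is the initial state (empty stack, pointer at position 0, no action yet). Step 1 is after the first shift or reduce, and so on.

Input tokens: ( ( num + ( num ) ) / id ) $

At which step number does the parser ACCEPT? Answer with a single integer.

Step 1: shift (. Stack=[(] ptr=1 lookahead=( remaining=[( num + ( num ) ) / id ) $]
Step 2: shift (. Stack=[( (] ptr=2 lookahead=num remaining=[num + ( num ) ) / id ) $]
Step 3: shift num. Stack=[( ( num] ptr=3 lookahead=+ remaining=[+ ( num ) ) / id ) $]
Step 4: reduce F->num. Stack=[( ( F] ptr=3 lookahead=+ remaining=[+ ( num ) ) / id ) $]
Step 5: reduce T->F. Stack=[( ( T] ptr=3 lookahead=+ remaining=[+ ( num ) ) / id ) $]
Step 6: reduce E->T. Stack=[( ( E] ptr=3 lookahead=+ remaining=[+ ( num ) ) / id ) $]
Step 7: shift +. Stack=[( ( E +] ptr=4 lookahead=( remaining=[( num ) ) / id ) $]
Step 8: shift (. Stack=[( ( E + (] ptr=5 lookahead=num remaining=[num ) ) / id ) $]
Step 9: shift num. Stack=[( ( E + ( num] ptr=6 lookahead=) remaining=[) ) / id ) $]
Step 10: reduce F->num. Stack=[( ( E + ( F] ptr=6 lookahead=) remaining=[) ) / id ) $]
Step 11: reduce T->F. Stack=[( ( E + ( T] ptr=6 lookahead=) remaining=[) ) / id ) $]
Step 12: reduce E->T. Stack=[( ( E + ( E] ptr=6 lookahead=) remaining=[) ) / id ) $]
Step 13: shift ). Stack=[( ( E + ( E )] ptr=7 lookahead=) remaining=[) / id ) $]
Step 14: reduce F->( E ). Stack=[( ( E + F] ptr=7 lookahead=) remaining=[) / id ) $]
Step 15: reduce T->F. Stack=[( ( E + T] ptr=7 lookahead=) remaining=[) / id ) $]
Step 16: reduce E->E + T. Stack=[( ( E] ptr=7 lookahead=) remaining=[) / id ) $]
Step 17: shift ). Stack=[( ( E )] ptr=8 lookahead=/ remaining=[/ id ) $]
Step 18: reduce F->( E ). Stack=[( F] ptr=8 lookahead=/ remaining=[/ id ) $]
Step 19: reduce T->F. Stack=[( T] ptr=8 lookahead=/ remaining=[/ id ) $]
Step 20: shift /. Stack=[( T /] ptr=9 lookahead=id remaining=[id ) $]
Step 21: shift id. Stack=[( T / id] ptr=10 lookahead=) remaining=[) $]
Step 22: reduce F->id. Stack=[( T / F] ptr=10 lookahead=) remaining=[) $]
Step 23: reduce T->T / F. Stack=[( T] ptr=10 lookahead=) remaining=[) $]
Step 24: reduce E->T. Stack=[( E] ptr=10 lookahead=) remaining=[) $]
Step 25: shift ). Stack=[( E )] ptr=11 lookahead=$ remaining=[$]
Step 26: reduce F->( E ). Stack=[F] ptr=11 lookahead=$ remaining=[$]
Step 27: reduce T->F. Stack=[T] ptr=11 lookahead=$ remaining=[$]
Step 28: reduce E->T. Stack=[E] ptr=11 lookahead=$ remaining=[$]
Step 29: accept. Stack=[E] ptr=11 lookahead=$ remaining=[$]

Answer: 29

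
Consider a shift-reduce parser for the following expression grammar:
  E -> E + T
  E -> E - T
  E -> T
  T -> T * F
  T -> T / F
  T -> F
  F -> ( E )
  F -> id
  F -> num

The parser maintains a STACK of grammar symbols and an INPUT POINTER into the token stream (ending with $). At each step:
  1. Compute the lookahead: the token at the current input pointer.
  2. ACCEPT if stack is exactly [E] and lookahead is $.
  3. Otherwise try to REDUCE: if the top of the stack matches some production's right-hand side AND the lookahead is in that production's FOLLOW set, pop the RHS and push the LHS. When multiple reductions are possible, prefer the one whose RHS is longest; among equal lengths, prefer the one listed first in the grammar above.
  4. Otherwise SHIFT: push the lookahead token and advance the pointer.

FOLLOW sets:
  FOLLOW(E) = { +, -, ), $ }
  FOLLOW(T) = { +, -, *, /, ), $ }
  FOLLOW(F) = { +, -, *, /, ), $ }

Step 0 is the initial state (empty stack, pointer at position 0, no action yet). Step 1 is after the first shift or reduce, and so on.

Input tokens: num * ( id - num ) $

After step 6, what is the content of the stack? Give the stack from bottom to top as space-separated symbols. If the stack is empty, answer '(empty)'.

Step 1: shift num. Stack=[num] ptr=1 lookahead=* remaining=[* ( id - num ) $]
Step 2: reduce F->num. Stack=[F] ptr=1 lookahead=* remaining=[* ( id - num ) $]
Step 3: reduce T->F. Stack=[T] ptr=1 lookahead=* remaining=[* ( id - num ) $]
Step 4: shift *. Stack=[T *] ptr=2 lookahead=( remaining=[( id - num ) $]
Step 5: shift (. Stack=[T * (] ptr=3 lookahead=id remaining=[id - num ) $]
Step 6: shift id. Stack=[T * ( id] ptr=4 lookahead=- remaining=[- num ) $]

Answer: T * ( id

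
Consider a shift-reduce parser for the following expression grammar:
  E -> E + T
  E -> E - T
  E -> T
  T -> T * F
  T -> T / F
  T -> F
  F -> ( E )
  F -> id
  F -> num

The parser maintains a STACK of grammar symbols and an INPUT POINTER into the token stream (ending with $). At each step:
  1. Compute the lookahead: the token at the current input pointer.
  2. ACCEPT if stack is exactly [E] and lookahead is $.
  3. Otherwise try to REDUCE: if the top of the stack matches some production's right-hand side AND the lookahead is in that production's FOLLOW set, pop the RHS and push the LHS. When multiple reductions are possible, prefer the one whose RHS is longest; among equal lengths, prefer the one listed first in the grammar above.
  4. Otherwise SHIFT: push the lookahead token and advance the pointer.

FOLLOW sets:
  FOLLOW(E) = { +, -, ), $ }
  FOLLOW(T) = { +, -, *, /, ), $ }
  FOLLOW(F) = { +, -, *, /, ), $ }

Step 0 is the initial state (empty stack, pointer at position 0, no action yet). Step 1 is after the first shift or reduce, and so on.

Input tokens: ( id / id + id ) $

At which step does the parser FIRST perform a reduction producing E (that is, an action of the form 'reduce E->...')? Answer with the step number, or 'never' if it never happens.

Answer: 9

Derivation:
Step 1: shift (. Stack=[(] ptr=1 lookahead=id remaining=[id / id + id ) $]
Step 2: shift id. Stack=[( id] ptr=2 lookahead=/ remaining=[/ id + id ) $]
Step 3: reduce F->id. Stack=[( F] ptr=2 lookahead=/ remaining=[/ id + id ) $]
Step 4: reduce T->F. Stack=[( T] ptr=2 lookahead=/ remaining=[/ id + id ) $]
Step 5: shift /. Stack=[( T /] ptr=3 lookahead=id remaining=[id + id ) $]
Step 6: shift id. Stack=[( T / id] ptr=4 lookahead=+ remaining=[+ id ) $]
Step 7: reduce F->id. Stack=[( T / F] ptr=4 lookahead=+ remaining=[+ id ) $]
Step 8: reduce T->T / F. Stack=[( T] ptr=4 lookahead=+ remaining=[+ id ) $]
Step 9: reduce E->T. Stack=[( E] ptr=4 lookahead=+ remaining=[+ id ) $]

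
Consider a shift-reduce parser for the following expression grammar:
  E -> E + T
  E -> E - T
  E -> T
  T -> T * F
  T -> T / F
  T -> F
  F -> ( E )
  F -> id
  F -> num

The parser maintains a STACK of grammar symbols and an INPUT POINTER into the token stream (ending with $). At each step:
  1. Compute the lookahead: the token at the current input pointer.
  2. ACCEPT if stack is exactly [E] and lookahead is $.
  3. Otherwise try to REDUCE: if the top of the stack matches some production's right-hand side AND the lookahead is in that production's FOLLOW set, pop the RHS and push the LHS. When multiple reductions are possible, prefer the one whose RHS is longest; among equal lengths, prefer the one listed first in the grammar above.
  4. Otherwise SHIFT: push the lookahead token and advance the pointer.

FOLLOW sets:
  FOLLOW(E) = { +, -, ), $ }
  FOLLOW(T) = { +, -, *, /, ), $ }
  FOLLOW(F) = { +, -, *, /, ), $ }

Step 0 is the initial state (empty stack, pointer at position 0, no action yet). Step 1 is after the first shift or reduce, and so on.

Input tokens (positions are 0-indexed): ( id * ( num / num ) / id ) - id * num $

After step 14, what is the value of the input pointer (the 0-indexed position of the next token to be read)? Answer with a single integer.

Step 1: shift (. Stack=[(] ptr=1 lookahead=id remaining=[id * ( num / num ) / id ) - id * num $]
Step 2: shift id. Stack=[( id] ptr=2 lookahead=* remaining=[* ( num / num ) / id ) - id * num $]
Step 3: reduce F->id. Stack=[( F] ptr=2 lookahead=* remaining=[* ( num / num ) / id ) - id * num $]
Step 4: reduce T->F. Stack=[( T] ptr=2 lookahead=* remaining=[* ( num / num ) / id ) - id * num $]
Step 5: shift *. Stack=[( T *] ptr=3 lookahead=( remaining=[( num / num ) / id ) - id * num $]
Step 6: shift (. Stack=[( T * (] ptr=4 lookahead=num remaining=[num / num ) / id ) - id * num $]
Step 7: shift num. Stack=[( T * ( num] ptr=5 lookahead=/ remaining=[/ num ) / id ) - id * num $]
Step 8: reduce F->num. Stack=[( T * ( F] ptr=5 lookahead=/ remaining=[/ num ) / id ) - id * num $]
Step 9: reduce T->F. Stack=[( T * ( T] ptr=5 lookahead=/ remaining=[/ num ) / id ) - id * num $]
Step 10: shift /. Stack=[( T * ( T /] ptr=6 lookahead=num remaining=[num ) / id ) - id * num $]
Step 11: shift num. Stack=[( T * ( T / num] ptr=7 lookahead=) remaining=[) / id ) - id * num $]
Step 12: reduce F->num. Stack=[( T * ( T / F] ptr=7 lookahead=) remaining=[) / id ) - id * num $]
Step 13: reduce T->T / F. Stack=[( T * ( T] ptr=7 lookahead=) remaining=[) / id ) - id * num $]
Step 14: reduce E->T. Stack=[( T * ( E] ptr=7 lookahead=) remaining=[) / id ) - id * num $]

Answer: 7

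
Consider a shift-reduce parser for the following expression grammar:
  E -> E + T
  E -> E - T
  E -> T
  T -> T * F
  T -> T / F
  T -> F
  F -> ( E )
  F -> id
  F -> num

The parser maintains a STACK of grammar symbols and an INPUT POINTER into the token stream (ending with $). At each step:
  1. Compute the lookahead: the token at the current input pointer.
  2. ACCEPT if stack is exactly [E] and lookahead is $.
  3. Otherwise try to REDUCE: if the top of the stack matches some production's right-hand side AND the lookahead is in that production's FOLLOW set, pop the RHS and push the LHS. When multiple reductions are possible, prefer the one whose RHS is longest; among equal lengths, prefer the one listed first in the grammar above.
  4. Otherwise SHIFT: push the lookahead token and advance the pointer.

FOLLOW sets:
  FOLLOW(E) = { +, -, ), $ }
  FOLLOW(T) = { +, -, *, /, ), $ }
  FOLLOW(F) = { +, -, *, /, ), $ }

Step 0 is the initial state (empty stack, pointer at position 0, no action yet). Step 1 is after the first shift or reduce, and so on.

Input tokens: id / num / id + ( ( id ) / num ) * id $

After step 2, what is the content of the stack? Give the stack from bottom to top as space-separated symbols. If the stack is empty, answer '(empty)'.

Step 1: shift id. Stack=[id] ptr=1 lookahead=/ remaining=[/ num / id + ( ( id ) / num ) * id $]
Step 2: reduce F->id. Stack=[F] ptr=1 lookahead=/ remaining=[/ num / id + ( ( id ) / num ) * id $]

Answer: F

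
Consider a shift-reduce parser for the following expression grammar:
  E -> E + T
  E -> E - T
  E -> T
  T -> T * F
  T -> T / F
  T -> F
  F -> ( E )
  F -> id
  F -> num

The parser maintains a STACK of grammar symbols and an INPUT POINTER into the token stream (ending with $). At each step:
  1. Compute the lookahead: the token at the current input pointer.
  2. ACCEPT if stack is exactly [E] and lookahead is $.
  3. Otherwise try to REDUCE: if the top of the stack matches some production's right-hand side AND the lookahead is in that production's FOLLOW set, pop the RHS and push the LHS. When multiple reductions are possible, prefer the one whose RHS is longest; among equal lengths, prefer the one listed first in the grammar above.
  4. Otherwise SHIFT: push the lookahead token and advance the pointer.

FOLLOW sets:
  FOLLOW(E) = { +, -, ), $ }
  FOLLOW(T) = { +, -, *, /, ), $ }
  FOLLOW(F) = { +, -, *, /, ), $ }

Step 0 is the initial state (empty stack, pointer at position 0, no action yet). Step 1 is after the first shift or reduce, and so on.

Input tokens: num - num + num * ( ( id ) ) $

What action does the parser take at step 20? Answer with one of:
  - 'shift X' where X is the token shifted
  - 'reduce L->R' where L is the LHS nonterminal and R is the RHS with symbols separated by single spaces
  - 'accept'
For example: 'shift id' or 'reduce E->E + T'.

Answer: reduce E->T

Derivation:
Step 1: shift num. Stack=[num] ptr=1 lookahead=- remaining=[- num + num * ( ( id ) ) $]
Step 2: reduce F->num. Stack=[F] ptr=1 lookahead=- remaining=[- num + num * ( ( id ) ) $]
Step 3: reduce T->F. Stack=[T] ptr=1 lookahead=- remaining=[- num + num * ( ( id ) ) $]
Step 4: reduce E->T. Stack=[E] ptr=1 lookahead=- remaining=[- num + num * ( ( id ) ) $]
Step 5: shift -. Stack=[E -] ptr=2 lookahead=num remaining=[num + num * ( ( id ) ) $]
Step 6: shift num. Stack=[E - num] ptr=3 lookahead=+ remaining=[+ num * ( ( id ) ) $]
Step 7: reduce F->num. Stack=[E - F] ptr=3 lookahead=+ remaining=[+ num * ( ( id ) ) $]
Step 8: reduce T->F. Stack=[E - T] ptr=3 lookahead=+ remaining=[+ num * ( ( id ) ) $]
Step 9: reduce E->E - T. Stack=[E] ptr=3 lookahead=+ remaining=[+ num * ( ( id ) ) $]
Step 10: shift +. Stack=[E +] ptr=4 lookahead=num remaining=[num * ( ( id ) ) $]
Step 11: shift num. Stack=[E + num] ptr=5 lookahead=* remaining=[* ( ( id ) ) $]
Step 12: reduce F->num. Stack=[E + F] ptr=5 lookahead=* remaining=[* ( ( id ) ) $]
Step 13: reduce T->F. Stack=[E + T] ptr=5 lookahead=* remaining=[* ( ( id ) ) $]
Step 14: shift *. Stack=[E + T *] ptr=6 lookahead=( remaining=[( ( id ) ) $]
Step 15: shift (. Stack=[E + T * (] ptr=7 lookahead=( remaining=[( id ) ) $]
Step 16: shift (. Stack=[E + T * ( (] ptr=8 lookahead=id remaining=[id ) ) $]
Step 17: shift id. Stack=[E + T * ( ( id] ptr=9 lookahead=) remaining=[) ) $]
Step 18: reduce F->id. Stack=[E + T * ( ( F] ptr=9 lookahead=) remaining=[) ) $]
Step 19: reduce T->F. Stack=[E + T * ( ( T] ptr=9 lookahead=) remaining=[) ) $]
Step 20: reduce E->T. Stack=[E + T * ( ( E] ptr=9 lookahead=) remaining=[) ) $]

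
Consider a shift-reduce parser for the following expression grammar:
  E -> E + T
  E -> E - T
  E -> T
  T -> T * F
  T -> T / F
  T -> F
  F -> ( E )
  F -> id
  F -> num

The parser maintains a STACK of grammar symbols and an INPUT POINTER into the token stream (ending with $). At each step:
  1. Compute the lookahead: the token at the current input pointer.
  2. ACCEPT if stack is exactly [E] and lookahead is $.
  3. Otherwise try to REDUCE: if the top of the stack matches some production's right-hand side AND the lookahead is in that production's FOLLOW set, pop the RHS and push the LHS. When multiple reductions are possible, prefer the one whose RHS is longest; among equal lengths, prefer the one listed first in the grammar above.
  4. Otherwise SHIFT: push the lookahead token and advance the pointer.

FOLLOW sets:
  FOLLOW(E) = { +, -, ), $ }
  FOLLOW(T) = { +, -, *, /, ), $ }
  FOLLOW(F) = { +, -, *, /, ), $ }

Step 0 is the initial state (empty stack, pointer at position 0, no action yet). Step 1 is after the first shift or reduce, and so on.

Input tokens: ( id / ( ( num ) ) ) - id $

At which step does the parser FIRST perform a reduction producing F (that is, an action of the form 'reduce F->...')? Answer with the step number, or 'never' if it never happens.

Answer: 3

Derivation:
Step 1: shift (. Stack=[(] ptr=1 lookahead=id remaining=[id / ( ( num ) ) ) - id $]
Step 2: shift id. Stack=[( id] ptr=2 lookahead=/ remaining=[/ ( ( num ) ) ) - id $]
Step 3: reduce F->id. Stack=[( F] ptr=2 lookahead=/ remaining=[/ ( ( num ) ) ) - id $]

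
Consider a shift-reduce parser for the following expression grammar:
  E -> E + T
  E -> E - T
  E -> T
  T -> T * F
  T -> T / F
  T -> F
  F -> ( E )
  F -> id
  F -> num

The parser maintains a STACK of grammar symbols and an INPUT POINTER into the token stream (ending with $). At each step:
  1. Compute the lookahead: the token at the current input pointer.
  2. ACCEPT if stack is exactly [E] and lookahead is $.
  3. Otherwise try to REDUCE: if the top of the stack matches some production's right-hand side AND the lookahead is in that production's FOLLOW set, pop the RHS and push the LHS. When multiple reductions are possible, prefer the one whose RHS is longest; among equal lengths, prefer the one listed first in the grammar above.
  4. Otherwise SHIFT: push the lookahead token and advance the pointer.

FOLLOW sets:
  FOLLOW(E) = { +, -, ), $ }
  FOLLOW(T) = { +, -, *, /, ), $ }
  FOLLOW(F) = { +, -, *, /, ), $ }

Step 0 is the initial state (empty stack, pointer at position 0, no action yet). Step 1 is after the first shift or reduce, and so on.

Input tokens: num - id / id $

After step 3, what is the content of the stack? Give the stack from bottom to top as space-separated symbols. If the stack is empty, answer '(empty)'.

Step 1: shift num. Stack=[num] ptr=1 lookahead=- remaining=[- id / id $]
Step 2: reduce F->num. Stack=[F] ptr=1 lookahead=- remaining=[- id / id $]
Step 3: reduce T->F. Stack=[T] ptr=1 lookahead=- remaining=[- id / id $]

Answer: T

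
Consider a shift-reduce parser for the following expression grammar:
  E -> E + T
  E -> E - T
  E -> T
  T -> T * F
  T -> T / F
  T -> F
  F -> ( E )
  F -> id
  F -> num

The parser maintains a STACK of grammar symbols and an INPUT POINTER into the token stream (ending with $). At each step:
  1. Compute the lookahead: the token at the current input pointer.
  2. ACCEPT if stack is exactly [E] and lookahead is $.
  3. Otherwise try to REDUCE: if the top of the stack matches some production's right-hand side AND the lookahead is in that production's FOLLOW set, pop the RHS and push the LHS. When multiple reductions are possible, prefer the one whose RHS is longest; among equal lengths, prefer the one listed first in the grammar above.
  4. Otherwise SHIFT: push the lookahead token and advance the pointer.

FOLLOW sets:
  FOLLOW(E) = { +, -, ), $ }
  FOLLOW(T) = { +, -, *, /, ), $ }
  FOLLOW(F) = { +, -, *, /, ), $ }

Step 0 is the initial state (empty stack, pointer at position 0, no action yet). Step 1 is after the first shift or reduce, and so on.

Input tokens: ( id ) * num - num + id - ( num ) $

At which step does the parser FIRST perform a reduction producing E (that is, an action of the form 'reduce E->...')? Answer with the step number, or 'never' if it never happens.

Answer: 5

Derivation:
Step 1: shift (. Stack=[(] ptr=1 lookahead=id remaining=[id ) * num - num + id - ( num ) $]
Step 2: shift id. Stack=[( id] ptr=2 lookahead=) remaining=[) * num - num + id - ( num ) $]
Step 3: reduce F->id. Stack=[( F] ptr=2 lookahead=) remaining=[) * num - num + id - ( num ) $]
Step 4: reduce T->F. Stack=[( T] ptr=2 lookahead=) remaining=[) * num - num + id - ( num ) $]
Step 5: reduce E->T. Stack=[( E] ptr=2 lookahead=) remaining=[) * num - num + id - ( num ) $]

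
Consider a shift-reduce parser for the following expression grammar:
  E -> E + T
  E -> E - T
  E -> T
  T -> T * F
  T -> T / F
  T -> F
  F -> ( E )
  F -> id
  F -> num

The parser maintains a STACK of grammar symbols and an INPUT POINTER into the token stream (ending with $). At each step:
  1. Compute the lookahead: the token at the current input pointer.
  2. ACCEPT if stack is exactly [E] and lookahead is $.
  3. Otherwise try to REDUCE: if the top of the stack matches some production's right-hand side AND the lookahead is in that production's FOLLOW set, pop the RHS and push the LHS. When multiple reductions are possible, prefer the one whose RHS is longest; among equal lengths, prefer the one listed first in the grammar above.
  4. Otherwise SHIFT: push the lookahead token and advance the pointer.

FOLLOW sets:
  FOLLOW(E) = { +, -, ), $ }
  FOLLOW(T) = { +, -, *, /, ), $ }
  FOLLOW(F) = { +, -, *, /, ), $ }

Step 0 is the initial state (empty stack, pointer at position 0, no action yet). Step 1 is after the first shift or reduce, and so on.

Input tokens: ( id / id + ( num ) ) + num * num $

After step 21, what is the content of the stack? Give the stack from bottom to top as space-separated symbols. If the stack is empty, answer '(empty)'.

Step 1: shift (. Stack=[(] ptr=1 lookahead=id remaining=[id / id + ( num ) ) + num * num $]
Step 2: shift id. Stack=[( id] ptr=2 lookahead=/ remaining=[/ id + ( num ) ) + num * num $]
Step 3: reduce F->id. Stack=[( F] ptr=2 lookahead=/ remaining=[/ id + ( num ) ) + num * num $]
Step 4: reduce T->F. Stack=[( T] ptr=2 lookahead=/ remaining=[/ id + ( num ) ) + num * num $]
Step 5: shift /. Stack=[( T /] ptr=3 lookahead=id remaining=[id + ( num ) ) + num * num $]
Step 6: shift id. Stack=[( T / id] ptr=4 lookahead=+ remaining=[+ ( num ) ) + num * num $]
Step 7: reduce F->id. Stack=[( T / F] ptr=4 lookahead=+ remaining=[+ ( num ) ) + num * num $]
Step 8: reduce T->T / F. Stack=[( T] ptr=4 lookahead=+ remaining=[+ ( num ) ) + num * num $]
Step 9: reduce E->T. Stack=[( E] ptr=4 lookahead=+ remaining=[+ ( num ) ) + num * num $]
Step 10: shift +. Stack=[( E +] ptr=5 lookahead=( remaining=[( num ) ) + num * num $]
Step 11: shift (. Stack=[( E + (] ptr=6 lookahead=num remaining=[num ) ) + num * num $]
Step 12: shift num. Stack=[( E + ( num] ptr=7 lookahead=) remaining=[) ) + num * num $]
Step 13: reduce F->num. Stack=[( E + ( F] ptr=7 lookahead=) remaining=[) ) + num * num $]
Step 14: reduce T->F. Stack=[( E + ( T] ptr=7 lookahead=) remaining=[) ) + num * num $]
Step 15: reduce E->T. Stack=[( E + ( E] ptr=7 lookahead=) remaining=[) ) + num * num $]
Step 16: shift ). Stack=[( E + ( E )] ptr=8 lookahead=) remaining=[) + num * num $]
Step 17: reduce F->( E ). Stack=[( E + F] ptr=8 lookahead=) remaining=[) + num * num $]
Step 18: reduce T->F. Stack=[( E + T] ptr=8 lookahead=) remaining=[) + num * num $]
Step 19: reduce E->E + T. Stack=[( E] ptr=8 lookahead=) remaining=[) + num * num $]
Step 20: shift ). Stack=[( E )] ptr=9 lookahead=+ remaining=[+ num * num $]
Step 21: reduce F->( E ). Stack=[F] ptr=9 lookahead=+ remaining=[+ num * num $]

Answer: F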